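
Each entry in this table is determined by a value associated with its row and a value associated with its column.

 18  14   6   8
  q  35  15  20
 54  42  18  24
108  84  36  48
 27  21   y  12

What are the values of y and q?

y = 9, q = 45

Each row is a constant multiple of every other row — this is a multiplication table with the headers hidden.
Row 5 is 12/8 = 3/2 times row 1, so its entry in column 3 is 6 × 3/2 = 9.
Row 2 is 20/8 = 5/2 times row 1, so its entry in column 1 is 18 × 5/2 = 45.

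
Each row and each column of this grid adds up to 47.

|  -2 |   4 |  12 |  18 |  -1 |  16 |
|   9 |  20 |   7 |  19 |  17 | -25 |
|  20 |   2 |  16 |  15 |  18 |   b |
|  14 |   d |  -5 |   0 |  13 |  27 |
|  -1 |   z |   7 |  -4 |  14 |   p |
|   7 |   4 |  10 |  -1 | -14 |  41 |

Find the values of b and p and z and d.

Row 4: 14 − 5 + 0 + 13 + 27 = 49, so its missing entry is 47 − 49 = -2.
Row 3: 20 + 2 + 16 + 15 + 18 = 71, so its missing entry is 47 − 71 = -24.
Column 6: 16 − 25 − 24 + 27 + 41 = 35, so its missing entry is 47 − 35 = 12.
Row 5: -1 + 7 − 4 + 14 + 12 = 28, so its missing entry is 47 − 28 = 19.

b = -24, p = 12, z = 19, d = -2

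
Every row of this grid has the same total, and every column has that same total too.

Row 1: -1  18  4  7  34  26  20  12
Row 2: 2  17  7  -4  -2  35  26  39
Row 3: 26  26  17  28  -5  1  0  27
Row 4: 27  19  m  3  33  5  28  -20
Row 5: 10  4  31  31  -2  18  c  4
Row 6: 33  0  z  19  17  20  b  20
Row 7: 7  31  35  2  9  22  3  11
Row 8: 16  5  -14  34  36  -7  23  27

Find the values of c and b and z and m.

Rows 1 and 2 both sum to 120, so that's the common total.
Row 4: 27 + 19 + 3 + 33 + 5 + 28 − 20 = 95, so its missing entry is 120 − 95 = 25.
Row 5: 10 + 4 + 31 + 31 − 2 + 18 + 4 = 96, so its missing entry is 120 − 96 = 24.
Column 7: 20 + 26 + 0 + 28 + 24 + 3 + 23 = 124, so its missing entry is 120 − 124 = -4.
Row 6: 33 + 0 + 19 + 17 + 20 − 4 + 20 = 105, so its missing entry is 120 − 105 = 15.

c = 24, b = -4, z = 15, m = 25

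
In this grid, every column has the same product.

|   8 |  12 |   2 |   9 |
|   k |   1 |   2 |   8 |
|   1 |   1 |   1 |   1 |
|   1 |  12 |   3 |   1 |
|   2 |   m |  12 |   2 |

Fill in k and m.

Columns 3 and 4 each multiply to 144, so every column has product 144.
Column 1: 8×1×1×2 = 16, so the missing entry is 144 ÷ 16 = 9.
Column 2: 12×1×1×12 = 144, so the missing entry is 144 ÷ 144 = 1.

k = 9, m = 1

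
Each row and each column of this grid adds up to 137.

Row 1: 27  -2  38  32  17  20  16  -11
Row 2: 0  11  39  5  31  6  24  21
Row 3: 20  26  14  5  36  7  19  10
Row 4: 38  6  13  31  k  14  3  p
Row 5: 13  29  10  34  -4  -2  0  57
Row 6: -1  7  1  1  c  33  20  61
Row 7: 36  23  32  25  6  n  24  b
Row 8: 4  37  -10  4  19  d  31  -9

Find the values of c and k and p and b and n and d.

The known cells in row 6 total 122, leaving 137 − 122 = 15 for the blank.
The known cells in column 5 total 120, leaving 137 − 120 = 17 for the blank.
The known cells in row 4 total 122, leaving 137 − 122 = 15 for the blank.
The known cells in column 8 total 144, leaving 137 − 144 = -7 for the blank.
The known cells in row 7 total 139, leaving 137 − 139 = -2 for the blank.
The known cells in row 8 total 76, leaving 137 − 76 = 61 for the blank.

c = 15, k = 17, p = 15, b = -7, n = -2, d = 61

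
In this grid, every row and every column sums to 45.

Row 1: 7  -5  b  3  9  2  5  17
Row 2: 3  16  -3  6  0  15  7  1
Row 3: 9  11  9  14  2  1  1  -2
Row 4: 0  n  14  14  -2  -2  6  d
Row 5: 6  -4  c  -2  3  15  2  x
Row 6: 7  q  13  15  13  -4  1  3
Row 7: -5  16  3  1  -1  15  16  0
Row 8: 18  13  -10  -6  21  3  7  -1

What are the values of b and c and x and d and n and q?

The known cells in row 6 total 48, leaving 45 − 48 = -3 for the blank.
The known cells in column 2 total 44, leaving 45 − 44 = 1 for the blank.
The known cells in row 4 total 31, leaving 45 − 31 = 14 for the blank.
The known cells in row 1 total 38, leaving 45 − 38 = 7 for the blank.
The known cells in column 3 total 33, leaving 45 − 33 = 12 for the blank.
The known cells in row 5 total 32, leaving 45 − 32 = 13 for the blank.

b = 7, c = 12, x = 13, d = 14, n = 1, q = -3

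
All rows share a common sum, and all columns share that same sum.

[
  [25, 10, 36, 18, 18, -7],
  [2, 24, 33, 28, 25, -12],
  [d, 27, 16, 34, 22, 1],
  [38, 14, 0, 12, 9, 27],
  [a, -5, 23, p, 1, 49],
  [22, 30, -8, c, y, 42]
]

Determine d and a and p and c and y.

Rows 1 and 2 both sum to 100, so that's the common total.
Column 5: 18 + 25 + 22 + 9 + 1 = 75, so its missing entry is 100 − 75 = 25.
Row 3: 27 + 16 + 34 + 22 + 1 = 100, so its missing entry is 100 − 100 = 0.
Column 1: 25 + 2 + 0 + 38 + 22 = 87, so its missing entry is 100 − 87 = 13.
Row 5: 13 − 5 + 23 + 1 + 49 = 81, so its missing entry is 100 − 81 = 19.
Row 6: 22 + 30 − 8 + 25 + 42 = 111, so its missing entry is 100 − 111 = -11.

d = 0, a = 13, p = 19, c = -11, y = 25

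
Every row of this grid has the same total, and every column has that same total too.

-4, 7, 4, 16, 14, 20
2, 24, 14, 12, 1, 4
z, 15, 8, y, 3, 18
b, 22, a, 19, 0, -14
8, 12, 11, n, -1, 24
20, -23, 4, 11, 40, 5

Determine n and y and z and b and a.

n = 3, y = -4, z = 17, b = 14, a = 16

Rows 1 and 2 both sum to 57, so that's the common total.
Row 5: 8 + 12 + 11 − 1 + 24 = 54, so its missing entry is 57 − 54 = 3.
Column 4: 16 + 12 + 19 + 3 + 11 = 61, so its missing entry is 57 − 61 = -4.
Row 3: 15 + 8 − 4 + 3 + 18 = 40, so its missing entry is 57 − 40 = 17.
Column 1: -4 + 2 + 17 + 8 + 20 = 43, so its missing entry is 57 − 43 = 14.
Row 4: 14 + 22 + 19 + 0 − 14 = 41, so its missing entry is 57 − 41 = 16.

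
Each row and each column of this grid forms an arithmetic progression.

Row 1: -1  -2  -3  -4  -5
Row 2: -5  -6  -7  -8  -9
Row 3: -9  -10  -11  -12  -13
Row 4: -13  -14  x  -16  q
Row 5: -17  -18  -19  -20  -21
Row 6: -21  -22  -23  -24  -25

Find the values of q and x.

Along each row the entries change by -1 per step; down each column they change by -4.
Row 4: from -13 at column 1, stepping by -1 to column 5 gives -17.
Row 4: from -13 at column 1, stepping by -1 to column 3 gives -15.

q = -17, x = -15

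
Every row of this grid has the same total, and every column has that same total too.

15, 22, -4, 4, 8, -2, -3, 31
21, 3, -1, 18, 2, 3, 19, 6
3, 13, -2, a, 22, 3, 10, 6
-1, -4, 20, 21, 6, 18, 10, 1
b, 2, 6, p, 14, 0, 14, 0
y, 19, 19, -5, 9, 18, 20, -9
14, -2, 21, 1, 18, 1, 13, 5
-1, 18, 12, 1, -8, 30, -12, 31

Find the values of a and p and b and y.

Rows 1 and 2 both sum to 71, so that's the common total.
The known cells in row 3 total 55, leaving 71 − 55 = 16 for the blank.
The known cells in row 6 total 71, leaving 71 − 71 = 0 for the blank.
The known cells in column 1 total 51, leaving 71 − 51 = 20 for the blank.
The known cells in row 5 total 56, leaving 71 − 56 = 15 for the blank.

a = 16, p = 15, b = 20, y = 0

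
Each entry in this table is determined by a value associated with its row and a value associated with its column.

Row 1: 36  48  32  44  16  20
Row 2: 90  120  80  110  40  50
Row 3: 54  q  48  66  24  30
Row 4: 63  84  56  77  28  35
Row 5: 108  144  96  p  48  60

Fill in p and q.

Each row is a constant multiple of every other row — this is a multiplication table with the headers hidden.
Row 5 is 96/32 = 3/1 times row 1, so its entry in column 4 is 44 × 3/1 = 132.
Row 3 is 48/32 = 3/2 times row 1, so its entry in column 2 is 48 × 3/2 = 72.

p = 132, q = 72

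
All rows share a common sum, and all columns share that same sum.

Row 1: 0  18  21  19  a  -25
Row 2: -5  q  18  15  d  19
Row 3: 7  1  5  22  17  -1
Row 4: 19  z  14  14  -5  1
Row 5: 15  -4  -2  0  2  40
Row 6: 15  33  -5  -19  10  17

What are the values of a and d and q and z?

a = 18, d = 9, q = -5, z = 8

Rows 3 and 5 both sum to 51, so that's the common total.
Row 4 has 19 + 14 + 14 − 5 + 1 = 43; the blank must be 51 − 43 = 8.
Column 2 has 18 + 1 + 8 − 4 + 33 = 56; the blank must be 51 − 56 = -5.
Row 1 has 0 + 18 + 21 + 19 − 25 = 33; the blank must be 51 − 33 = 18.
Row 2 has -5 − 5 + 18 + 15 + 19 = 42; the blank must be 51 − 42 = 9.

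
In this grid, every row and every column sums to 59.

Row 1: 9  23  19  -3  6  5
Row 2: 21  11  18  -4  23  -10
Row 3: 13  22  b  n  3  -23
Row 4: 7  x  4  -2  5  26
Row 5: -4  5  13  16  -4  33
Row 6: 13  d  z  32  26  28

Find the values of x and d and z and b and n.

x = 19, d = -21, z = -19, b = 24, n = 20

Row 4: 7 + 4 − 2 + 5 + 26 = 40, so its missing entry is 59 − 40 = 19.
Column 2: 23 + 11 + 22 + 19 + 5 = 80, so its missing entry is 59 − 80 = -21.
Column 4: -3 − 4 − 2 + 16 + 32 = 39, so its missing entry is 59 − 39 = 20.
Row 3: 13 + 22 + 20 + 3 − 23 = 35, so its missing entry is 59 − 35 = 24.
Row 6: 13 − 21 + 32 + 26 + 28 = 78, so its missing entry is 59 − 78 = -19.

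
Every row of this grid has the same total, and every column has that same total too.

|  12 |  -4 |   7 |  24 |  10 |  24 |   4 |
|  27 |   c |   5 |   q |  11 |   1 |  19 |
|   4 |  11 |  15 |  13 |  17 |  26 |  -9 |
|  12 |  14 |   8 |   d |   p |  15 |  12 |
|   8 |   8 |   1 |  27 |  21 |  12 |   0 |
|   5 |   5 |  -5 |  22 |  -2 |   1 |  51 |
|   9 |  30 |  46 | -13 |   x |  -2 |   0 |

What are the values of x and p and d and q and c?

Rows 1 and 3 both sum to 77, so that's the common total.
Column 2: -4 + 11 + 14 + 8 + 5 + 30 = 64, so its missing entry is 77 − 64 = 13.
Row 7: 9 + 30 + 46 − 13 − 2 + 0 = 70, so its missing entry is 77 − 70 = 7.
Column 5: 10 + 11 + 17 + 21 − 2 + 7 = 64, so its missing entry is 77 − 64 = 13.
Row 4: 12 + 14 + 8 + 13 + 15 + 12 = 74, so its missing entry is 77 − 74 = 3.
Row 2: 27 + 13 + 5 + 11 + 1 + 19 = 76, so its missing entry is 77 − 76 = 1.

x = 7, p = 13, d = 3, q = 1, c = 13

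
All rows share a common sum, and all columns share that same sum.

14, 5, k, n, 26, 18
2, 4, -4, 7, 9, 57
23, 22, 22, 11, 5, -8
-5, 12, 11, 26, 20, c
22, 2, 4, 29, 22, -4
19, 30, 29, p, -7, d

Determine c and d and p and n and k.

Rows 2 and 3 both sum to 75, so that's the common total.
Column 3: -4 + 22 + 11 + 4 + 29 = 62, so its missing entry is 75 − 62 = 13.
Row 1: 14 + 5 + 13 + 26 + 18 = 76, so its missing entry is 75 − 76 = -1.
Column 4: -1 + 7 + 11 + 26 + 29 = 72, so its missing entry is 75 − 72 = 3.
Row 6: 19 + 30 + 29 + 3 − 7 = 74, so its missing entry is 75 − 74 = 1.
Row 4: -5 + 12 + 11 + 26 + 20 = 64, so its missing entry is 75 − 64 = 11.

c = 11, d = 1, p = 3, n = -1, k = 13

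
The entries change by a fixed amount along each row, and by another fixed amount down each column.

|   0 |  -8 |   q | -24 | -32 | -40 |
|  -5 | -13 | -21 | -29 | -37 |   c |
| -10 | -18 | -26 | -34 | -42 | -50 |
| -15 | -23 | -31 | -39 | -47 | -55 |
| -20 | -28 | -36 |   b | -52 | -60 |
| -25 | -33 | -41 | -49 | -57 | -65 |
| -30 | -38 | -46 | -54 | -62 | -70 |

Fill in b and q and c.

Along each row the entries change by -8 per step; down each column they change by -5.
Row 5: from -20 at column 1, stepping by -8 to column 4 gives -44.
Row 1: from 0 at column 1, stepping by -8 to column 3 gives -16.
Row 2: from -5 at column 1, stepping by -8 to column 6 gives -45.

b = -44, q = -16, c = -45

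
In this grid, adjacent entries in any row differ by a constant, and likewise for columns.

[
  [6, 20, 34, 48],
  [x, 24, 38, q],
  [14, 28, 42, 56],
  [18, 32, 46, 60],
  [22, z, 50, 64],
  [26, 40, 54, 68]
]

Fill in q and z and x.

Along each row the entries change by 14 per step; down each column they change by 4.
Row 2: from 24 at column 2, stepping by 14 to column 4 gives 52.
Row 5: from 22 at column 1, stepping by 14 to column 2 gives 36.
Row 2: from 24 at column 2, stepping by 14 to column 1 gives 10.

q = 52, z = 36, x = 10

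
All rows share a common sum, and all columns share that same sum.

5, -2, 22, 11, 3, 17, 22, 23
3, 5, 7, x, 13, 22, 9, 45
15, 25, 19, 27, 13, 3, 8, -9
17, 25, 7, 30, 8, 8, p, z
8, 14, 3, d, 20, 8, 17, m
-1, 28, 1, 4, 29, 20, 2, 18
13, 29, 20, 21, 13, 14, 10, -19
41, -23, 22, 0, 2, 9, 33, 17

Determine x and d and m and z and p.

x = -3, d = 11, m = 20, z = 6, p = 0

Rows 1 and 3 both sum to 101, so that's the common total.
The known cells in column 7 total 101, leaving 101 − 101 = 0 for the blank.
The known cells in row 4 total 95, leaving 101 − 95 = 6 for the blank.
The known cells in row 2 total 104, leaving 101 − 104 = -3 for the blank.
The known cells in column 4 total 90, leaving 101 − 90 = 11 for the blank.
The known cells in row 5 total 81, leaving 101 − 81 = 20 for the blank.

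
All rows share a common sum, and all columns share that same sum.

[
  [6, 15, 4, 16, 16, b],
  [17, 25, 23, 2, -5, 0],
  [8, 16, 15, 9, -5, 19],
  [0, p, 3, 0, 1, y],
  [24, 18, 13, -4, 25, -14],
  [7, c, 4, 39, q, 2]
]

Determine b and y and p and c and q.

Rows 2 and 3 both sum to 62, so that's the common total.
Column 5 has 16 − 5 − 5 + 1 + 25 = 32; the blank must be 62 − 32 = 30.
Row 6 has 7 + 4 + 39 + 30 + 2 = 82; the blank must be 62 − 82 = -20.
Column 2 has 15 + 25 + 16 + 18 − 20 = 54; the blank must be 62 − 54 = 8.
Row 1 has 6 + 15 + 4 + 16 + 16 = 57; the blank must be 62 − 57 = 5.
Row 4 has 0 + 8 + 3 + 0 + 1 = 12; the blank must be 62 − 12 = 50.

b = 5, y = 50, p = 8, c = -20, q = 30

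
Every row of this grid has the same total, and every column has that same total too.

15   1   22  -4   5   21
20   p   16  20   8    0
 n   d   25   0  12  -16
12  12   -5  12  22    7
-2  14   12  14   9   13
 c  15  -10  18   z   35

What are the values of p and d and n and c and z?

Rows 1 and 4 both sum to 60, so that's the common total.
The known cells in row 2 total 64, leaving 60 − 64 = -4 for the blank.
The known cells in column 2 total 38, leaving 60 − 38 = 22 for the blank.
The known cells in column 5 total 56, leaving 60 − 56 = 4 for the blank.
The known cells in row 3 total 43, leaving 60 − 43 = 17 for the blank.
The known cells in row 6 total 62, leaving 60 − 62 = -2 for the blank.

p = -4, d = 22, n = 17, c = -2, z = 4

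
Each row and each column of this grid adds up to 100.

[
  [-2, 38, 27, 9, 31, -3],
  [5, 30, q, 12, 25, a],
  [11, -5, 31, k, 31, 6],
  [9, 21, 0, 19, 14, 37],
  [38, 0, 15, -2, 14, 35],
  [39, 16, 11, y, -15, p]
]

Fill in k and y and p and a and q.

k = 26, y = 36, p = 13, a = 12, q = 16

Column 3: 27 + 31 + 0 + 15 + 11 = 84, so its missing entry is 100 − 84 = 16.
Row 2: 5 + 30 + 16 + 12 + 25 = 88, so its missing entry is 100 − 88 = 12.
Column 6: -3 + 12 + 6 + 37 + 35 = 87, so its missing entry is 100 − 87 = 13.
Row 3: 11 − 5 + 31 + 31 + 6 = 74, so its missing entry is 100 − 74 = 26.
Row 6: 39 + 16 + 11 − 15 + 13 = 64, so its missing entry is 100 − 64 = 36.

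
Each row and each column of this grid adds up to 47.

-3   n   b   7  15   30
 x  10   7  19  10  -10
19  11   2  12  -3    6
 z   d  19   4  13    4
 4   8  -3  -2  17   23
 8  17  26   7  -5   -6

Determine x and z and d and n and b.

x = 11, z = 8, d = -1, n = 2, b = -4

Column 3: 7 + 2 + 19 − 3 + 26 = 51, so its missing entry is 47 − 51 = -4.
Row 1: -3 − 4 + 7 + 15 + 30 = 45, so its missing entry is 47 − 45 = 2.
Column 2: 2 + 10 + 11 + 8 + 17 = 48, so its missing entry is 47 − 48 = -1.
Row 4: -1 + 19 + 4 + 13 + 4 = 39, so its missing entry is 47 − 39 = 8.
Row 2: 10 + 7 + 19 + 10 − 10 = 36, so its missing entry is 47 − 36 = 11.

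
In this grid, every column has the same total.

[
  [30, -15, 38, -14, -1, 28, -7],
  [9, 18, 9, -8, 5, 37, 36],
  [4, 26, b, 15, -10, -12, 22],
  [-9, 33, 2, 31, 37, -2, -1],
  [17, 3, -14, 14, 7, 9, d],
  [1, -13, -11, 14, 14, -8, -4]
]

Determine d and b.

d = 6, b = 28

Columns 1 and 2 both add up to 52, so every column sums to 52.
Column 7: -7 + 36 + 22 − 1 − 4 = 46, so the missing entry is 52 − 46 = 6.
Column 3: 38 + 9 + 2 − 14 − 11 = 24, so the missing entry is 52 − 24 = 28.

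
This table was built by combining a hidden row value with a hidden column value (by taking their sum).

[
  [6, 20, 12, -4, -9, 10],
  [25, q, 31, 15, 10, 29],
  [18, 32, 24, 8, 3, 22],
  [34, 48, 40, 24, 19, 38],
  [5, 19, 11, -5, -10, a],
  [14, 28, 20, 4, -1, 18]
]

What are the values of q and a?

q = 39, a = 9

The difference between any two rows is the same in every column — this is an addition table with the headers hidden.
Row 2 minus row 1 is 25 − 6 = 19, so its entry in column 2 is 20 + 19 = 39.
Row 5 minus row 1 is 5 − 6 = -1, so its entry in column 6 is 10 + (-1) = 9.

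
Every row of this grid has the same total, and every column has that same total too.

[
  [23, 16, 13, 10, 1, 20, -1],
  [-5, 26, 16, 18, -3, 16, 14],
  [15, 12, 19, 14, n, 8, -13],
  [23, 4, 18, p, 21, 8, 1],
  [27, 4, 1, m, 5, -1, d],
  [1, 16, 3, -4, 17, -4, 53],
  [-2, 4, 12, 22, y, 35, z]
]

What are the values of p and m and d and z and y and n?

p = 7, m = 15, d = 31, z = -3, y = 14, n = 27

Rows 1 and 2 both sum to 82, so that's the common total.
Row 3 has 15 + 12 + 19 + 14 + 8 − 13 = 55; the blank must be 82 − 55 = 27.
Column 5 has 1 − 3 + 27 + 21 + 5 + 17 = 68; the blank must be 82 − 68 = 14.
Row 4 has 23 + 4 + 18 + 21 + 8 + 1 = 75; the blank must be 82 − 75 = 7.
Column 4 has 10 + 18 + 14 + 7 − 4 + 22 = 67; the blank must be 82 − 67 = 15.
Row 5 has 27 + 4 + 1 + 15 + 5 − 1 = 51; the blank must be 82 − 51 = 31.
Row 7 has -2 + 4 + 12 + 22 + 14 + 35 = 85; the blank must be 82 − 85 = -3.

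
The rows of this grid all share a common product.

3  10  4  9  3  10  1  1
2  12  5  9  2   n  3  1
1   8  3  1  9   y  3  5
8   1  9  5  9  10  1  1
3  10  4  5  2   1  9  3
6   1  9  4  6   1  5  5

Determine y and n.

y = 10, n = 5

Rows 1 and 5 each multiply to 32400, so every row has product 32400.
Row 3: 1×8×3×1×9×3×5 = 3240, so the missing entry is 32400 ÷ 3240 = 10.
Row 2: 2×12×5×9×2×3×1 = 6480, so the missing entry is 32400 ÷ 6480 = 5.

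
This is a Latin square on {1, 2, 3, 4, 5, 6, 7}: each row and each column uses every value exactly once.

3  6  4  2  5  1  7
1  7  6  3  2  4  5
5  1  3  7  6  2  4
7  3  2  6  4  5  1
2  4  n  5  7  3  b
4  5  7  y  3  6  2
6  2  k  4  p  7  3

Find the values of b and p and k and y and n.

b = 6, p = 1, k = 5, y = 1, n = 1

At (row 5, col 7): column 7 already has {1, 2, 3, 4, 5, 7}, so the value is 6.
For row 7, column 5: column 5 already has {2, 3, 4, 5, 6, 7}; that leaves 1.
Cell (7,3): row 7 already has {1, 2, 3, 4, 6, 7} → 5.
At (row 5, col 3): row 5 already has {2, 3, 4, 5, 6, 7}, so the value is 1.
Cell (6,4): row 6 already has {2, 3, 4, 5, 6, 7} → 1.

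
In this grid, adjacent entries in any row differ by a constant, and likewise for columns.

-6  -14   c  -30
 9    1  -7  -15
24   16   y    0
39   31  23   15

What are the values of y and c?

Along each row the entries change by -8 per step; down each column they change by 15.
Row 3: from 24 at column 1, stepping by -8 to column 3 gives 8.
Row 1: from -6 at column 1, stepping by -8 to column 3 gives -22.

y = 8, c = -22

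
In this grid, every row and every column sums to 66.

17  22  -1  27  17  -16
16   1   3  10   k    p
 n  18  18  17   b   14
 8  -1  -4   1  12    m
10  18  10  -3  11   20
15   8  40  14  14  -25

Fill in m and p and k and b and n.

Column 1 has 17 + 16 + 8 + 10 + 15 = 66; the blank must be 66 − 66 = 0.
Row 3 has 0 + 18 + 18 + 17 + 14 = 67; the blank must be 66 − 67 = -1.
Column 5 has 17 − 1 + 12 + 11 + 14 = 53; the blank must be 66 − 53 = 13.
Row 2 has 16 + 1 + 3 + 10 + 13 = 43; the blank must be 66 − 43 = 23.
Row 4 has 8 − 1 − 4 + 1 + 12 = 16; the blank must be 66 − 16 = 50.

m = 50, p = 23, k = 13, b = -1, n = 0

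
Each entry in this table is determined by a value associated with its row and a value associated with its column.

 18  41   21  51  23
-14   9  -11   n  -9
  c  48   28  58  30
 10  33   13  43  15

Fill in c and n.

c = 25, n = 19

The difference between any two rows is the same in every column — this is an addition table with the headers hidden.
Row 3 minus row 1 is 30 − 23 = 7, so its entry in column 1 is 18 + 7 = 25.
Row 2 minus row 1 is -9 − 23 = -32, so its entry in column 4 is 51 + (-32) = 19.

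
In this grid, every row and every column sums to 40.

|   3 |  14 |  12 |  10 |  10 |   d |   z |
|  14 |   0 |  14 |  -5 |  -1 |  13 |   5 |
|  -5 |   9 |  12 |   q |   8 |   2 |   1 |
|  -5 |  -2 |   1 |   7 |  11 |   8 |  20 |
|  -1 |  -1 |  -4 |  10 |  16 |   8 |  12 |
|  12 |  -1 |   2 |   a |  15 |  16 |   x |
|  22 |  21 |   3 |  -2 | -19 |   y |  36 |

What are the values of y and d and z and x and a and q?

y = -21, d = 14, z = -23, x = -11, a = 7, q = 13

The known cells in row 7 total 61, leaving 40 − 61 = -21 for the blank.
The known cells in row 3 total 27, leaving 40 − 27 = 13 for the blank.
The known cells in column 6 total 26, leaving 40 − 26 = 14 for the blank.
The known cells in row 1 total 63, leaving 40 − 63 = -23 for the blank.
The known cells in column 7 total 51, leaving 40 − 51 = -11 for the blank.
The known cells in row 6 total 33, leaving 40 − 33 = 7 for the blank.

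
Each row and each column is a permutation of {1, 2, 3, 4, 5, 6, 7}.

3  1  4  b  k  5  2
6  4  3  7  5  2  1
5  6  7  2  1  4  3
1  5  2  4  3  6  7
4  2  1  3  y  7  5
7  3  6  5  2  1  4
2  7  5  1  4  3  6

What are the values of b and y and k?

Cell (5,5): row 5 already has {1, 2, 3, 4, 5, 7} → 6.
For row 1, column 4: column 4 already has {1, 2, 3, 4, 5, 7}; that leaves 6.
Cell (1,5): row 1 already has {1, 2, 3, 4, 5, 6} → 7.

b = 6, y = 6, k = 7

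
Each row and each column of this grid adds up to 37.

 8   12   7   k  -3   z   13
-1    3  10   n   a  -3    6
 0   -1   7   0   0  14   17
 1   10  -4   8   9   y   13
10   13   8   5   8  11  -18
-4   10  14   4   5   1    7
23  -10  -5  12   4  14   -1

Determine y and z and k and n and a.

The known cells in column 5 total 23, leaving 37 − 23 = 14 for the blank.
The known cells in row 2 total 29, leaving 37 − 29 = 8 for the blank.
The known cells in column 4 total 37, leaving 37 − 37 = 0 for the blank.
The known cells in row 1 total 37, leaving 37 − 37 = 0 for the blank.
The known cells in row 4 total 37, leaving 37 − 37 = 0 for the blank.

y = 0, z = 0, k = 0, n = 8, a = 14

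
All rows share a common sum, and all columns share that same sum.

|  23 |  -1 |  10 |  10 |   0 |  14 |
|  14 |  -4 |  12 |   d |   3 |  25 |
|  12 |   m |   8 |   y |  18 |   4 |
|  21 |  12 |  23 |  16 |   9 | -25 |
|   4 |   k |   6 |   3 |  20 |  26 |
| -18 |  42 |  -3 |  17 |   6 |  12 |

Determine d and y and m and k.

Rows 1 and 4 both sum to 56, so that's the common total.
The known cells in row 2 total 50, leaving 56 − 50 = 6 for the blank.
The known cells in column 4 total 52, leaving 56 − 52 = 4 for the blank.
The known cells in row 3 total 46, leaving 56 − 46 = 10 for the blank.
The known cells in row 5 total 59, leaving 56 − 59 = -3 for the blank.

d = 6, y = 4, m = 10, k = -3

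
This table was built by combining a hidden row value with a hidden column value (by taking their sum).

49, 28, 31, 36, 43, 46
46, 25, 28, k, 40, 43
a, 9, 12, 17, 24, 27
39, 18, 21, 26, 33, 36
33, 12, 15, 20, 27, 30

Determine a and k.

The difference between any two rows is the same in every column — this is an addition table with the headers hidden.
Row 3 minus row 1 is 27 − 46 = -19, so its entry in column 1 is 49 + (-19) = 30.
Row 2 minus row 1 is 43 − 46 = -3, so its entry in column 4 is 36 + (-3) = 33.

a = 30, k = 33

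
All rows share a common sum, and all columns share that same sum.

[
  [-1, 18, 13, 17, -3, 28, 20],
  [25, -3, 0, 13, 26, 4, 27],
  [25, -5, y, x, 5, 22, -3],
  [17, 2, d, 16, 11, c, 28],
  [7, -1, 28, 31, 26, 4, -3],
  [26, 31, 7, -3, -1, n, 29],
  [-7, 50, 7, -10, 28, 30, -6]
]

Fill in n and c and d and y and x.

Rows 1 and 2 both sum to 92, so that's the common total.
Row 6: 26 + 31 + 7 − 3 − 1 + 29 = 89, so its missing entry is 92 − 89 = 3.
Column 4: 17 + 13 + 16 + 31 − 3 − 10 = 64, so its missing entry is 92 − 64 = 28.
Row 3: 25 − 5 + 28 + 5 + 22 − 3 = 72, so its missing entry is 92 − 72 = 20.
Column 3: 13 + 0 + 20 + 28 + 7 + 7 = 75, so its missing entry is 92 − 75 = 17.
Row 4: 17 + 2 + 17 + 16 + 11 + 28 = 91, so its missing entry is 92 − 91 = 1.

n = 3, c = 1, d = 17, y = 20, x = 28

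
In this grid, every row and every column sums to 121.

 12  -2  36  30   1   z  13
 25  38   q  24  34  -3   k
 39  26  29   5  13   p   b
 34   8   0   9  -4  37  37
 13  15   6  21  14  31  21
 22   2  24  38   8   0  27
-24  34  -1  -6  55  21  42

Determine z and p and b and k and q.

Column 3 has 36 + 29 + 0 + 6 + 24 − 1 = 94; the blank must be 121 − 94 = 27.
Row 1 has 12 − 2 + 36 + 30 + 1 + 13 = 90; the blank must be 121 − 90 = 31.
Row 2 has 25 + 38 + 27 + 24 + 34 − 3 = 145; the blank must be 121 − 145 = -24.
Column 7 has 13 − 24 + 37 + 21 + 27 + 42 = 116; the blank must be 121 − 116 = 5.
Row 3 has 39 + 26 + 29 + 5 + 13 + 5 = 117; the blank must be 121 − 117 = 4.

z = 31, p = 4, b = 5, k = -24, q = 27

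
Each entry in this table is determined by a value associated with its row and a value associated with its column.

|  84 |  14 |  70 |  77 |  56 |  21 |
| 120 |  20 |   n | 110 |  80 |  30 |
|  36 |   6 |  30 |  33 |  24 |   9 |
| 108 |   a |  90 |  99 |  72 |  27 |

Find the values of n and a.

Each row is a constant multiple of every other row — this is a multiplication table with the headers hidden.
Row 2 is 110/77 = 10/7 times row 1, so its entry in column 3 is 70 × 10/7 = 100.
Row 4 is 99/77 = 9/7 times row 1, so its entry in column 2 is 14 × 9/7 = 18.

n = 100, a = 18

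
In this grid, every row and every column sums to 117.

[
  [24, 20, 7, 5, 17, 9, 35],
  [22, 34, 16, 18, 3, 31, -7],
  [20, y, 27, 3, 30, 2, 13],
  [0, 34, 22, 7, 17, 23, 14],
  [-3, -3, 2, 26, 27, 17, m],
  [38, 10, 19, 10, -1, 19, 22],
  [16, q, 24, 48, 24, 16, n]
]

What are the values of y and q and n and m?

y = 22, q = 0, n = -11, m = 51

The known cells in row 5 total 66, leaving 117 − 66 = 51 for the blank.
The known cells in column 7 total 128, leaving 117 − 128 = -11 for the blank.
The known cells in row 7 total 117, leaving 117 − 117 = 0 for the blank.
The known cells in row 3 total 95, leaving 117 − 95 = 22 for the blank.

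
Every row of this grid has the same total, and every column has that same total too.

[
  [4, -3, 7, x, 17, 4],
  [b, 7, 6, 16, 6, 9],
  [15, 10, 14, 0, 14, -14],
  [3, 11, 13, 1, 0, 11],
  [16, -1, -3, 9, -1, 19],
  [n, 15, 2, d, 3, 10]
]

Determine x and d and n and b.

x = 10, d = 3, n = 6, b = -5

Rows 3 and 4 both sum to 39, so that's the common total.
Row 2 has 7 + 6 + 16 + 6 + 9 = 44; the blank must be 39 − 44 = -5.
Row 1 has 4 − 3 + 7 + 17 + 4 = 29; the blank must be 39 − 29 = 10.
Column 4 has 10 + 16 + 0 + 1 + 9 = 36; the blank must be 39 − 36 = 3.
Row 6 has 15 + 2 + 3 + 3 + 10 = 33; the blank must be 39 − 33 = 6.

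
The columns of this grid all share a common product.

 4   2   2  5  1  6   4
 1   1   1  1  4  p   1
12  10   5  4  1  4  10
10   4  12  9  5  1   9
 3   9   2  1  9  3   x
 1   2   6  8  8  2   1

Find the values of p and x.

p = 10, x = 4

Columns 2 and 4 each multiply to 1440, so every column has product 1440.
Column 6: 6×4×1×3×2 = 144, so the missing entry is 1440 ÷ 144 = 10.
Column 7: 4×1×10×9×1 = 360, so the missing entry is 1440 ÷ 360 = 4.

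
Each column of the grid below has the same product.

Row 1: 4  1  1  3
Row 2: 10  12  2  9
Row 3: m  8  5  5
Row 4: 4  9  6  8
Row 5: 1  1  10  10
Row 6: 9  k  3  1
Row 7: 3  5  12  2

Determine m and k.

m = 5, k = 5

Columns 3 and 4 each multiply to 21600, so every column has product 21600.
Column 1: 4×10×4×1×9×3 = 4320, so the missing entry is 21600 ÷ 4320 = 5.
Column 2: 1×12×8×9×1×5 = 4320, so the missing entry is 21600 ÷ 4320 = 5.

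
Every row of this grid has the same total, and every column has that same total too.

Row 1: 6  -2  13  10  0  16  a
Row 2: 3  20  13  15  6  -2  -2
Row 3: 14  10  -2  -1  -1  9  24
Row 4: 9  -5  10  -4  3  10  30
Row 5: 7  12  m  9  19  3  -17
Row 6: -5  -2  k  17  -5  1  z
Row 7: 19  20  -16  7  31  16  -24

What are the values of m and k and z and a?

Rows 2 and 3 both sum to 53, so that's the common total.
Row 1 has 6 − 2 + 13 + 10 + 0 + 16 = 43; the blank must be 53 − 43 = 10.
Column 7 has 10 − 2 + 24 + 30 − 17 − 24 = 21; the blank must be 53 − 21 = 32.
Row 5 has 7 + 12 + 9 + 19 + 3 − 17 = 33; the blank must be 53 − 33 = 20.
Row 6 has -5 − 2 + 17 − 5 + 1 + 32 = 38; the blank must be 53 − 38 = 15.

m = 20, k = 15, z = 32, a = 10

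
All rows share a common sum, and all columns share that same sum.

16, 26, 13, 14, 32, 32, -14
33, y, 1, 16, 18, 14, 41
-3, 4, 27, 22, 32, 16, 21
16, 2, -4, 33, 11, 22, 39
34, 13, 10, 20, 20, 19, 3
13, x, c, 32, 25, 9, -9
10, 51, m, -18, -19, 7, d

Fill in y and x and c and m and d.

y = -4, x = 27, c = 22, m = 50, d = 38

Rows 1 and 3 both sum to 119, so that's the common total.
Row 2: 33 + 1 + 16 + 18 + 14 + 41 = 123, so its missing entry is 119 − 123 = -4.
Column 2: 26 − 4 + 4 + 2 + 13 + 51 = 92, so its missing entry is 119 − 92 = 27.
Column 7: -14 + 41 + 21 + 39 + 3 − 9 = 81, so its missing entry is 119 − 81 = 38.
Row 7: 10 + 51 − 18 − 19 + 7 + 38 = 69, so its missing entry is 119 − 69 = 50.
Row 6: 13 + 27 + 32 + 25 + 9 − 9 = 97, so its missing entry is 119 − 97 = 22.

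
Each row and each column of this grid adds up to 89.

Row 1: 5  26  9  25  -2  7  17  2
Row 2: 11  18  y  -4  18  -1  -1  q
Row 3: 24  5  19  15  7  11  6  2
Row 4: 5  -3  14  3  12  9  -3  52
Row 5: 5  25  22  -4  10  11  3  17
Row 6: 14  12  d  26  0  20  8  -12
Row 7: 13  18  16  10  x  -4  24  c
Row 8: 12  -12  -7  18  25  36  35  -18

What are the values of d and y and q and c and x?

d = 21, y = -5, q = 53, c = -7, x = 19

The known cells in column 5 total 70, leaving 89 − 70 = 19 for the blank.
The known cells in row 7 total 96, leaving 89 − 96 = -7 for the blank.
The known cells in column 8 total 36, leaving 89 − 36 = 53 for the blank.
The known cells in row 2 total 94, leaving 89 − 94 = -5 for the blank.
The known cells in row 6 total 68, leaving 89 − 68 = 21 for the blank.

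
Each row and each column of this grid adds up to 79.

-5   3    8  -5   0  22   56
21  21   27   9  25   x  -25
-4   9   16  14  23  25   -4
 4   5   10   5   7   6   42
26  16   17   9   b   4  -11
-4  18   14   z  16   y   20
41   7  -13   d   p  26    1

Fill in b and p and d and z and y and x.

Row 5 has 26 + 16 + 17 + 9 + 4 − 11 = 61; the blank must be 79 − 61 = 18.
Row 2 has 21 + 21 + 27 + 9 + 25 − 25 = 78; the blank must be 79 − 78 = 1.
Column 6 has 22 + 1 + 25 + 6 + 4 + 26 = 84; the blank must be 79 − 84 = -5.
Column 5 has 0 + 25 + 23 + 7 + 18 + 16 = 89; the blank must be 79 − 89 = -10.
Row 6 has -4 + 18 + 14 + 16 − 5 + 20 = 59; the blank must be 79 − 59 = 20.
Row 7 has 41 + 7 − 13 − 10 + 26 + 1 = 52; the blank must be 79 − 52 = 27.

b = 18, p = -10, d = 27, z = 20, y = -5, x = 1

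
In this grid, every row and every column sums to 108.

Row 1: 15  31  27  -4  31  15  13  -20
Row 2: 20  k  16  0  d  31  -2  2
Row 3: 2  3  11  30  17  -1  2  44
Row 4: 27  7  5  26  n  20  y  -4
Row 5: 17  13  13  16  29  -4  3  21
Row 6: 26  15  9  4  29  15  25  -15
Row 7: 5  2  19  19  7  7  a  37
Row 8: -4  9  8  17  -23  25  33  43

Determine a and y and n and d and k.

a = 12, y = 22, n = 5, d = 13, k = 28

Column 2: 31 + 3 + 7 + 13 + 15 + 2 + 9 = 80, so its missing entry is 108 − 80 = 28.
Row 2: 20 + 28 + 16 + 0 + 31 − 2 + 2 = 95, so its missing entry is 108 − 95 = 13.
Column 5: 31 + 13 + 17 + 29 + 29 + 7 − 23 = 103, so its missing entry is 108 − 103 = 5.
Row 4: 27 + 7 + 5 + 26 + 5 + 20 − 4 = 86, so its missing entry is 108 − 86 = 22.
Row 7: 5 + 2 + 19 + 19 + 7 + 7 + 37 = 96, so its missing entry is 108 − 96 = 12.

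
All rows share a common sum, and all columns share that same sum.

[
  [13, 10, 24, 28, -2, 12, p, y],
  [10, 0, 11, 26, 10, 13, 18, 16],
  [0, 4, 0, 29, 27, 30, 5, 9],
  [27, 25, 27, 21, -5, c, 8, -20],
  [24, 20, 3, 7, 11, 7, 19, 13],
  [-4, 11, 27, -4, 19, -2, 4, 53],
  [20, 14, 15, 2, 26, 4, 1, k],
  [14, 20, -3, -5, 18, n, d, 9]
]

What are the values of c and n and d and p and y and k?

Rows 2 and 3 both sum to 104, so that's the common total.
Row 7 has 20 + 14 + 15 + 2 + 26 + 4 + 1 = 82; the blank must be 104 − 82 = 22.
Column 8 has 16 + 9 − 20 + 13 + 53 + 22 + 9 = 102; the blank must be 104 − 102 = 2.
Row 1 has 13 + 10 + 24 + 28 − 2 + 12 + 2 = 87; the blank must be 104 − 87 = 17.
Column 7 has 17 + 18 + 5 + 8 + 19 + 4 + 1 = 72; the blank must be 104 − 72 = 32.
Row 8 has 14 + 20 − 3 − 5 + 18 + 32 + 9 = 85; the blank must be 104 − 85 = 19.
Row 4 has 27 + 25 + 27 + 21 − 5 + 8 − 20 = 83; the blank must be 104 − 83 = 21.

c = 21, n = 19, d = 32, p = 17, y = 2, k = 22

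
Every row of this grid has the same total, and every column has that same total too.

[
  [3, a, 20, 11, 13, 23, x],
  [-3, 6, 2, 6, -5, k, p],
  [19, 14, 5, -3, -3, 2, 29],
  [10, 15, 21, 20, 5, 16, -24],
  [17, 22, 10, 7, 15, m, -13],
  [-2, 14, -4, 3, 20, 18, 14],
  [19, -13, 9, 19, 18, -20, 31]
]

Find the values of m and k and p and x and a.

m = 5, k = 19, p = 38, x = -12, a = 5

Rows 3 and 4 both sum to 63, so that's the common total.
Column 2 has 6 + 14 + 15 + 22 + 14 − 13 = 58; the blank must be 63 − 58 = 5.
Row 1 has 3 + 5 + 20 + 11 + 13 + 23 = 75; the blank must be 63 − 75 = -12.
Row 5 has 17 + 22 + 10 + 7 + 15 − 13 = 58; the blank must be 63 − 58 = 5.
Column 6 has 23 + 2 + 16 + 5 + 18 − 20 = 44; the blank must be 63 − 44 = 19.
Row 2 has -3 + 6 + 2 + 6 − 5 + 19 = 25; the blank must be 63 − 25 = 38.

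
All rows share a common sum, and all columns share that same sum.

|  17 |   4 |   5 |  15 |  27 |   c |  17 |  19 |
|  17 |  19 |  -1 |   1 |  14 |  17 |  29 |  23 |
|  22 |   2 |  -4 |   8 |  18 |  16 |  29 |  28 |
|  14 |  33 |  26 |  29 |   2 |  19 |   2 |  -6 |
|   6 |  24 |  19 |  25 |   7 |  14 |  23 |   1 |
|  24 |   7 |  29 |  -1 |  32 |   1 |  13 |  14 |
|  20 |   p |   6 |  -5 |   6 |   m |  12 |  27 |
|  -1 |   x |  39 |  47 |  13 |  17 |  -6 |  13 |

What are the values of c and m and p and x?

Rows 2 and 3 both sum to 119, so that's the common total.
Row 8: -1 + 39 + 47 + 13 + 17 − 6 + 13 = 122, so its missing entry is 119 − 122 = -3.
Column 2: 4 + 19 + 2 + 33 + 24 + 7 − 3 = 86, so its missing entry is 119 − 86 = 33.
Row 7: 20 + 33 + 6 − 5 + 6 + 12 + 27 = 99, so its missing entry is 119 − 99 = 20.
Row 1: 17 + 4 + 5 + 15 + 27 + 17 + 19 = 104, so its missing entry is 119 − 104 = 15.

c = 15, m = 20, p = 33, x = -3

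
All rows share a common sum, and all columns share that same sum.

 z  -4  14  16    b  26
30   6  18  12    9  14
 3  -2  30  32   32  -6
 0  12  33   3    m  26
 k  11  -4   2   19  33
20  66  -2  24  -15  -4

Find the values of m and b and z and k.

Rows 2 and 3 both sum to 89, so that's the common total.
Row 5: 11 − 4 + 2 + 19 + 33 = 61, so its missing entry is 89 − 61 = 28.
Row 4: 0 + 12 + 33 + 3 + 26 = 74, so its missing entry is 89 − 74 = 15.
Column 5: 9 + 32 + 15 + 19 − 15 = 60, so its missing entry is 89 − 60 = 29.
Row 1: -4 + 14 + 16 + 29 + 26 = 81, so its missing entry is 89 − 81 = 8.

m = 15, b = 29, z = 8, k = 28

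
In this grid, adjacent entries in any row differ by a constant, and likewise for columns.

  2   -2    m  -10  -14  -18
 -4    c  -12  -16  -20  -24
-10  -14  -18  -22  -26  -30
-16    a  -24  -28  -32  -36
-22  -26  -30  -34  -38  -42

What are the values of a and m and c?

Along each row the entries change by -4 per step; down each column they change by -6.
Row 4: from -16 at column 1, stepping by -4 to column 2 gives -20.
Row 1: from 2 at column 1, stepping by -4 to column 3 gives -6.
Row 2: from -4 at column 1, stepping by -4 to column 2 gives -8.

a = -20, m = -6, c = -8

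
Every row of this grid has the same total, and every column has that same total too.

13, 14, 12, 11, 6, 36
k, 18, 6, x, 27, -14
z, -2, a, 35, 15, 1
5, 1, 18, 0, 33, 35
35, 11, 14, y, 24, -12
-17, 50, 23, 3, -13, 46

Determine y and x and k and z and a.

Rows 1 and 4 both sum to 92, so that's the common total.
The known cells in row 5 total 72, leaving 92 − 72 = 20 for the blank.
The known cells in column 3 total 73, leaving 92 − 73 = 19 for the blank.
The known cells in row 3 total 68, leaving 92 − 68 = 24 for the blank.
The known cells in column 1 total 60, leaving 92 − 60 = 32 for the blank.
The known cells in row 2 total 69, leaving 92 − 69 = 23 for the blank.

y = 20, x = 23, k = 32, z = 24, a = 19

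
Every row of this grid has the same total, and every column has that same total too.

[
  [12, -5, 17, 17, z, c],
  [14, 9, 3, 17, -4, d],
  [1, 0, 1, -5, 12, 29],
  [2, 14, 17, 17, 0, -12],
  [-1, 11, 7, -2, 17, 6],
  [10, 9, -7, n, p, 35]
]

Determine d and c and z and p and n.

Rows 3 and 4 both sum to 38, so that's the common total.
Row 2: 14 + 9 + 3 + 17 − 4 = 39, so its missing entry is 38 − 39 = -1.
Column 6: -1 + 29 − 12 + 6 + 35 = 57, so its missing entry is 38 − 57 = -19.
Row 1: 12 − 5 + 17 + 17 − 19 = 22, so its missing entry is 38 − 22 = 16.
Column 5: 16 − 4 + 12 + 0 + 17 = 41, so its missing entry is 38 − 41 = -3.
Row 6: 10 + 9 − 7 − 3 + 35 = 44, so its missing entry is 38 − 44 = -6.

d = -1, c = -19, z = 16, p = -3, n = -6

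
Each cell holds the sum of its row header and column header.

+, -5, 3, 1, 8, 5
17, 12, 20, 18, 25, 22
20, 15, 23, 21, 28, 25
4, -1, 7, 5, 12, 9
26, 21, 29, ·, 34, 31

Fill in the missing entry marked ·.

27

26 + 1 = 27.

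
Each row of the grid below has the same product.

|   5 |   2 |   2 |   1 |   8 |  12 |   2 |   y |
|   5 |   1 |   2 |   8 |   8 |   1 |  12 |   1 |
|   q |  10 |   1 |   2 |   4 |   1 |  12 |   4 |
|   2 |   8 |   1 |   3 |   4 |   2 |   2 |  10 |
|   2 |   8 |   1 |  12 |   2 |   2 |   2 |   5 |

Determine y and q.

y = 2, q = 2

Rows 4 and 5 each multiply to 7680, so every row has product 7680.
Row 1: 5×2×2×1×8×12×2 = 3840, so the missing entry is 7680 ÷ 3840 = 2.
Row 3: 10×1×2×4×1×12×4 = 3840, so the missing entry is 7680 ÷ 3840 = 2.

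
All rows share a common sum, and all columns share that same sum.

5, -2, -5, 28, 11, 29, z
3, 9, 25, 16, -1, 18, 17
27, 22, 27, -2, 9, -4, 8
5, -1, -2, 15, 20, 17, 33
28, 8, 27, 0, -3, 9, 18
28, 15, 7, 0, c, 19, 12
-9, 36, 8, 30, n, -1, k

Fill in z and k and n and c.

Rows 2 and 3 both sum to 87, so that's the common total.
Row 6: 28 + 15 + 7 + 0 + 19 + 12 = 81, so its missing entry is 87 − 81 = 6.
Column 5: 11 − 1 + 9 + 20 − 3 + 6 = 42, so its missing entry is 87 − 42 = 45.
Row 7: -9 + 36 + 8 + 30 + 45 − 1 = 109, so its missing entry is 87 − 109 = -22.
Row 1: 5 − 2 − 5 + 28 + 11 + 29 = 66, so its missing entry is 87 − 66 = 21.

z = 21, k = -22, n = 45, c = 6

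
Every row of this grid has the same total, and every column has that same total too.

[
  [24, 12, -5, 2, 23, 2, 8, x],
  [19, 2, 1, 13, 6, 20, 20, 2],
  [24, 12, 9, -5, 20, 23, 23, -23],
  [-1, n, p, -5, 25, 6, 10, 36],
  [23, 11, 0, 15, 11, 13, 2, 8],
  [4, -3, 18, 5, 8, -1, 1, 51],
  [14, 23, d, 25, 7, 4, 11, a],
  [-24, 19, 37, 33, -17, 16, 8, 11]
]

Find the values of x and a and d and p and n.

Rows 2 and 3 both sum to 83, so that's the common total.
Row 1 has 24 + 12 − 5 + 2 + 23 + 2 + 8 = 66; the blank must be 83 − 66 = 17.
Column 2 has 12 + 2 + 12 + 11 − 3 + 23 + 19 = 76; the blank must be 83 − 76 = 7.
Column 8 has 17 + 2 − 23 + 36 + 8 + 51 + 11 = 102; the blank must be 83 − 102 = -19.
Row 7 has 14 + 23 + 25 + 7 + 4 + 11 − 19 = 65; the blank must be 83 − 65 = 18.
Row 4 has -1 + 7 − 5 + 25 + 6 + 10 + 36 = 78; the blank must be 83 − 78 = 5.

x = 17, a = -19, d = 18, p = 5, n = 7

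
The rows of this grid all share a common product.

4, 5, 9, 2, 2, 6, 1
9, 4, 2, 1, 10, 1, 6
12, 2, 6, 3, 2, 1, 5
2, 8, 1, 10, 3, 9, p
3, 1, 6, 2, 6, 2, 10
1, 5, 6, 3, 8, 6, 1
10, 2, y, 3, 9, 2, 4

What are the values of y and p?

Rows 2 and 6 each multiply to 4320, so every row has product 4320.
Row 7: 10×2×3×9×2×4 = 4320, so the missing entry is 4320 ÷ 4320 = 1.
Row 4: 2×8×1×10×3×9 = 4320, so the missing entry is 4320 ÷ 4320 = 1.

y = 1, p = 1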